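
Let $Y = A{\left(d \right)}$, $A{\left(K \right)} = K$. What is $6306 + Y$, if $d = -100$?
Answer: $6206$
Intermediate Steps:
$Y = -100$
$6306 + Y = 6306 - 100 = 6206$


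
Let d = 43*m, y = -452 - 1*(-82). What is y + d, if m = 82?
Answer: 3156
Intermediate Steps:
y = -370 (y = -452 + 82 = -370)
d = 3526 (d = 43*82 = 3526)
y + d = -370 + 3526 = 3156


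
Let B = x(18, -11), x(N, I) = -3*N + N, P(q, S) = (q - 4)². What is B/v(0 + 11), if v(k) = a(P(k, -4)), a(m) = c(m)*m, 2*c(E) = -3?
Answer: 24/49 ≈ 0.48980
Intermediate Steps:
P(q, S) = (-4 + q)²
c(E) = -3/2 (c(E) = (½)*(-3) = -3/2)
x(N, I) = -2*N
B = -36 (B = -2*18 = -36)
a(m) = -3*m/2
v(k) = -3*(-4 + k)²/2
B/v(0 + 11) = -36*(-2/(3*(-4 + (0 + 11))²)) = -36*(-2/(3*(-4 + 11)²)) = -36/((-3/2*7²)) = -36/((-3/2*49)) = -36/(-147/2) = -36*(-2/147) = 24/49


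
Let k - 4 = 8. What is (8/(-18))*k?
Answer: -16/3 ≈ -5.3333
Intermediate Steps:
k = 12 (k = 4 + 8 = 12)
(8/(-18))*k = (8/(-18))*12 = (8*(-1/18))*12 = -4/9*12 = -16/3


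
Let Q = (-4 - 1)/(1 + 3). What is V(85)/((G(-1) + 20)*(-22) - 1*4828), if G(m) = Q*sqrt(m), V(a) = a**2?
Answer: -152245200/111010321 - 794750*I/111010321 ≈ -1.3715 - 0.0071592*I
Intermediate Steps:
Q = -5/4 ≈ -1.2500
G(m) = -5*sqrt(m)/4
V(85)/((G(-1) + 20)*(-22) - 1*4828) = 85**2/((-5*I/4 + 20)*(-22) - 1*4828) = 7225/((-5*I/4 + 20)*(-22) - 4828) = 7225/((20 - 5*I/4)*(-22) - 4828) = 7225/((-440 + 55*I/2) - 4828) = 7225/(-5268 + 55*I/2) = 7225*(4*(-5268 - 55*I/2)/111010321) = 28900*(-5268 - 55*I/2)/111010321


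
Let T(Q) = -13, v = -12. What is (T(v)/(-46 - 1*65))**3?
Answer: 2197/1367631 ≈ 0.0016064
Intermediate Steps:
(T(v)/(-46 - 1*65))**3 = (-13/(-46 - 1*65))**3 = (-13/(-46 - 65))**3 = (-13/(-111))**3 = (-13*(-1/111))**3 = (13/111)**3 = 2197/1367631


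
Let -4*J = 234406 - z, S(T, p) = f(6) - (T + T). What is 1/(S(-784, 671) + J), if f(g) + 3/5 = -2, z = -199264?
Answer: -10/1068521 ≈ -9.3587e-6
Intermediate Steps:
f(g) = -13/5 (f(g) = -3/5 - 2 = -13/5)
S(T, p) = -13/5 - 2*T (S(T, p) = -13/5 - (T + T) = -13/5 - 2*T)
J = -216835/2 (J = -(234406 - 1*(-199264))/4 = -(234406 + 199264)/4 = -1/4*433670 = -216835/2 ≈ -1.0842e+5)
1/(S(-784, 671) + J) = 1/((-13/5 - 2*(-784)) - 216835/2) = 1/((-13/5 + 1568) - 216835/2) = 1/(7827/5 - 216835/2) = 1/(-1068521/10) = -10/1068521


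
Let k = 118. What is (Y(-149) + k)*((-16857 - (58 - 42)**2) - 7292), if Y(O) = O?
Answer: 756555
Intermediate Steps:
(Y(-149) + k)*((-16857 - (58 - 42)**2) - 7292) = (-149 + 118)*((-16857 - (58 - 42)**2) - 7292) = -31*((-16857 - 1*16**2) - 7292) = -31*((-16857 - 1*256) - 7292) = -31*((-16857 - 256) - 7292) = -31*(-17113 - 7292) = -31*(-24405) = 756555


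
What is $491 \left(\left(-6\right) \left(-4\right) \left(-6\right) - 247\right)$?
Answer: $-191981$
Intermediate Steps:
$491 \left(\left(-6\right) \left(-4\right) \left(-6\right) - 247\right) = 491 \left(24 \left(-6\right) - 247\right) = 491 \left(-144 - 247\right) = 491 \left(-391\right) = -191981$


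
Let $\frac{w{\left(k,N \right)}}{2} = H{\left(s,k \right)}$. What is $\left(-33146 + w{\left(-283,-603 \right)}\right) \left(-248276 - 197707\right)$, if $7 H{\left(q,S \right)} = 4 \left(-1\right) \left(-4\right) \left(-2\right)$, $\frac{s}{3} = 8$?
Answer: $\frac{103506410538}{7} \approx 1.4787 \cdot 10^{10}$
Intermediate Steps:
$s = 24$ ($s = 3 \cdot 8 = 24$)
$H{\left(q,S \right)} = - \frac{32}{7}$ ($H{\left(q,S \right)} = \frac{4 \left(-1\right) \left(-4\right) \left(-2\right)}{7} = \frac{4 \cdot 4 \left(-2\right)}{7} = \frac{4 \left(-8\right)}{7} = \frac{1}{7} \left(-32\right) = - \frac{32}{7}$)
$w{\left(k,N \right)} = - \frac{64}{7}$ ($w{\left(k,N \right)} = 2 \left(- \frac{32}{7}\right) = - \frac{64}{7}$)
$\left(-33146 + w{\left(-283,-603 \right)}\right) \left(-248276 - 197707\right) = \left(-33146 - \frac{64}{7}\right) \left(-248276 - 197707\right) = \left(- \frac{232086}{7}\right) \left(-445983\right) = \frac{103506410538}{7}$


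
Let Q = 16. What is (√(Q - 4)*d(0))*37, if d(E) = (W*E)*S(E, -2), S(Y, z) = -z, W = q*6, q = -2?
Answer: 0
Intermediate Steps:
W = -12 (W = -2*6 = -12)
d(E) = -24*E (d(E) = (-12*E)*(-1*(-2)) = -12*E*2 = -24*E)
(√(Q - 4)*d(0))*37 = (√(16 - 4)*(-24*0))*37 = (√12*0)*37 = ((2*√3)*0)*37 = 0*37 = 0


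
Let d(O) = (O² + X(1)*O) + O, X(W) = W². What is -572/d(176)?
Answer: -13/712 ≈ -0.018258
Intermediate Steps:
d(O) = O² + 2*O (d(O) = (O² + 1²*O) + O = (O² + 1*O) + O = (O² + O) + O = (O + O²) + O = O² + 2*O)
-572/d(176) = -572*1/(176*(2 + 176)) = -572/(176*178) = -572/31328 = -572*1/31328 = -13/712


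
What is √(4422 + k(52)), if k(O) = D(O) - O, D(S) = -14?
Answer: 66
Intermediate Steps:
k(O) = -14 - O
√(4422 + k(52)) = √(4422 + (-14 - 1*52)) = √(4422 + (-14 - 52)) = √(4422 - 66) = √4356 = 66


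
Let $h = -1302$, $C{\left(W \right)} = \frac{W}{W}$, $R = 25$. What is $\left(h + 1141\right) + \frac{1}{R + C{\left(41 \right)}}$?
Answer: $- \frac{4185}{26} \approx -160.96$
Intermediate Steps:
$C{\left(W \right)} = 1$
$\left(h + 1141\right) + \frac{1}{R + C{\left(41 \right)}} = \left(-1302 + 1141\right) + \frac{1}{25 + 1} = -161 + \frac{1}{26} = - \frac{4185}{26}$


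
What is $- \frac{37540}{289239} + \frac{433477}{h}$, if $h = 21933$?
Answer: $\frac{41518363061}{2114626329} \approx 19.634$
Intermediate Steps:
$- \frac{37540}{289239} + \frac{433477}{h} = - \frac{37540}{289239} + \frac{433477}{21933} = \frac{41518363061}{2114626329}$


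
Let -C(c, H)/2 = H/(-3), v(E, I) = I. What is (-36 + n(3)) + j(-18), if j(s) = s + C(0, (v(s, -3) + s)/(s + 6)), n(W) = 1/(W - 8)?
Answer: -1591/30 ≈ -53.033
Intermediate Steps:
C(c, H) = 2*H/3 (C(c, H) = -2*H/(-3) = -2*H*(-1)/3 = -(-2)*H/3 = 2*H/3)
n(W) = 1/(-8 + W)
j(s) = s + 2*(-3 + s)/(3*(6 + s)) (j(s) = s + 2*((-3 + s)/(s + 6))/3 = s + 2*((-3 + s)/(6 + s))/3 = s + 2*(-3 + s)/(3*(6 + s)))
(-36 + n(3)) + j(-18) = (-36 + 1/(-8 + 3)) + (-2 + (-18)**2 + (20/3)*(-18))/(6 - 18) = (-36 + 1/(-5)) + (-2 + 324 - 120)/(-12) = (-36 - 1/5) - 1/12*202 = -181/5 - 101/6 = -1591/30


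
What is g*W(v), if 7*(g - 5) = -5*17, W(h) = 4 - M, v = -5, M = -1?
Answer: -250/7 ≈ -35.714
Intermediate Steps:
W(h) = 5 (W(h) = 4 - 1*(-1) = 4 + 1 = 5)
g = -50/7 (g = 5 + (-5*17)/7 = 5 + (⅐)*(-85) = 5 - 85/7 = -50/7 ≈ -7.1429)
g*W(v) = -50/7*5 = -250/7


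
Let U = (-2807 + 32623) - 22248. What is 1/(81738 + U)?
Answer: 1/89306 ≈ 1.1197e-5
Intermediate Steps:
U = 7568 (U = 29816 - 22248 = 7568)
1/(81738 + U) = 1/(81738 + 7568) = 1/89306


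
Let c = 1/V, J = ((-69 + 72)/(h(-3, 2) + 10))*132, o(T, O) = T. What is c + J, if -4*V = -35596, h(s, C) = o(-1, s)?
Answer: 391557/8899 ≈ 44.000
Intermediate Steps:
h(s, C) = -1
V = 8899 (V = -¼*(-35596) = 8899)
J = 44 (J = ((-69 + 72)/(-1 + 10))*132 = (3/9)*132 = (3*(⅑))*132 = (⅓)*132 = 44)
c = 1/8899 ≈ 0.00011237
c + J = 1/8899 + 44 = 391557/8899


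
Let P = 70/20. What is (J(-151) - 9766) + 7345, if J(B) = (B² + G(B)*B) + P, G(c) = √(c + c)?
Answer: 40767/2 - 151*I*√302 ≈ 20384.0 - 2624.1*I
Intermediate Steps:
G(c) = √2*√c (G(c) = √(2*c) = √2*√c)
P = 7/2 (P = 70*(1/20) = 7/2 ≈ 3.5000)
J(B) = 7/2 + B² + √2*B^(3/2) (J(B) = (B² + (√2*√B)*B) + 7/2 = (B² + √2*B^(3/2)) + 7/2 = 7/2 + B² + √2*B^(3/2))
(J(-151) - 9766) + 7345 = ((7/2 + (-151)² + √2*(-151)^(3/2)) - 9766) + 7345 = ((7/2 + 22801 + √2*(-151*I*√151)) - 9766) + 7345 = ((7/2 + 22801 - 151*I*√302) - 9766) + 7345 = ((45609/2 - 151*I*√302) - 9766) + 7345 = (26077/2 - 151*I*√302) + 7345 = 40767/2 - 151*I*√302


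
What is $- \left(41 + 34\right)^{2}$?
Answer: $-5625$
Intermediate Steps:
$- \left(41 + 34\right)^{2} = - 75^{2} = \left(-1\right) 5625 = -5625$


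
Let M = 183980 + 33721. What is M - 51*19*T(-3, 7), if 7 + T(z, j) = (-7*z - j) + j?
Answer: 204135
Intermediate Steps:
T(z, j) = -7 - 7*z (T(z, j) = -7 + ((-7*z - j) + j) = -7 + ((-j - 7*z) + j) = -7 - 7*z)
M = 217701
M - 51*19*T(-3, 7) = 217701 - 51*19*(-7 - 7*(-3)) = 217701 - 969*(-7 + 21) = 217701 - 969*14 = 217701 - 1*13566 = 217701 - 13566 = 204135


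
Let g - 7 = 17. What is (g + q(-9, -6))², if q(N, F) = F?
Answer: 324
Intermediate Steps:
g = 24 (g = 7 + 17 = 24)
(g + q(-9, -6))² = (24 - 6)² = 18² = 324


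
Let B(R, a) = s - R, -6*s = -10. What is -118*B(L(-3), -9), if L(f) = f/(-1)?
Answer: 472/3 ≈ 157.33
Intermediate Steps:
s = 5/3 (s = -1/6*(-10) = 5/3 ≈ 1.6667)
L(f) = -f (L(f) = f*(-1) = -f)
B(R, a) = 5/3 - R
-118*B(L(-3), -9) = -118*(5/3 - (-1)*(-3)) = -118*(5/3 - 1*3) = -118*(5/3 - 3) = -118*(-4/3) = 472/3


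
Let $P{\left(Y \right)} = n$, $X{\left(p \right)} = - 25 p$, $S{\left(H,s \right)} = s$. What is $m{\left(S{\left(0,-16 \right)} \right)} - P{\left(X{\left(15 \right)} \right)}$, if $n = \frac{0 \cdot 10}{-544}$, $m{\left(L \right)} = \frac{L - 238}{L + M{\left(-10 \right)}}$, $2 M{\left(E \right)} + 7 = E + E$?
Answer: $\frac{508}{59} \approx 8.6102$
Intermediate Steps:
$M{\left(E \right)} = - \frac{7}{2} + E$ ($M{\left(E \right)} = - \frac{7}{2} + \frac{E + E}{2} = - \frac{7}{2} + \frac{2 E}{2} = - \frac{7}{2} + E$)
$m{\left(L \right)} = \frac{-238 + L}{- \frac{27}{2} + L}$ ($m{\left(L \right)} = \frac{L - 238}{L - \frac{27}{2}} = \frac{-238 + L}{L - \frac{27}{2}} = \frac{-238 + L}{- \frac{27}{2} + L}$)
$n = 0$ ($n = 0 \left(- \frac{1}{544}\right) = 0$)
$P{\left(Y \right)} = 0$
$m{\left(S{\left(0,-16 \right)} \right)} - P{\left(X{\left(15 \right)} \right)} = \frac{2 \left(-238 - 16\right)}{-27 + 2 \left(-16\right)} - 0 = 2 \frac{1}{-27 - 32} \left(-254\right) + 0 = 2 \frac{1}{-59} \left(-254\right) + 0 = 2 \left(- \frac{1}{59}\right) \left(-254\right) + 0 = \frac{508}{59} + 0 = \frac{508}{59}$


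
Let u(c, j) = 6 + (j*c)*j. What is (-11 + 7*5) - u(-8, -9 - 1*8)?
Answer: 2330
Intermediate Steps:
u(c, j) = 6 + c*j**2 (u(c, j) = 6 + (c*j)*j = 6 + c*j**2)
(-11 + 7*5) - u(-8, -9 - 1*8) = (-11 + 7*5) - (6 - 8*(-9 - 1*8)**2) = (-11 + 35) - (6 - 8*(-9 - 8)**2) = 24 - (6 - 8*(-17)**2) = 24 - (6 - 8*289) = 24 - (6 - 2312) = 24 - 1*(-2306) = 24 + 2306 = 2330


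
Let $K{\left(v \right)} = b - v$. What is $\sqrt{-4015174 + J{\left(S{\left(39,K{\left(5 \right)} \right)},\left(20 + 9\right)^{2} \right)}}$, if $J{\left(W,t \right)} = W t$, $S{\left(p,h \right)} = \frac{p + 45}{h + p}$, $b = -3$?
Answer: $\frac{5 i \sqrt{154255690}}{31} \approx 2003.2 i$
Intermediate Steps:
$K{\left(v \right)} = -3 - v$
$S{\left(p,h \right)} = \frac{45 + p}{h + p}$
$\sqrt{-4015174 + J{\left(S{\left(39,K{\left(5 \right)} \right)},\left(20 + 9\right)^{2} \right)}} = \sqrt{-4015174 + \frac{45 + 39}{\left(-3 - 5\right) + 39} \left(20 + 9\right)^{2}} = \sqrt{-4015174 + \frac{1}{\left(-3 - 5\right) + 39} \cdot 84 \cdot 29^{2}} = \sqrt{-4015174 + \frac{1}{-8 + 39} \cdot 84 \cdot 841} = \sqrt{-4015174 + \frac{1}{31} \cdot 84 \cdot 841} = \sqrt{-4015174 + \frac{84}{31} \cdot 841} = \sqrt{-4015174 + \frac{70644}{31}} = \sqrt{- \frac{124399750}{31}} = \frac{5 i \sqrt{154255690}}{31}$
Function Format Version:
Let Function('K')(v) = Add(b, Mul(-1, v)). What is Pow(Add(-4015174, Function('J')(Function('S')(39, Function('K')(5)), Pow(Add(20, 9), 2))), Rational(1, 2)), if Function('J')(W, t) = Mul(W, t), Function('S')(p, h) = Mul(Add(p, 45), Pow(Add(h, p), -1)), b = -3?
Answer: Mul(Rational(5, 31), I, Pow(154255690, Rational(1, 2))) ≈ Mul(2003.2, I)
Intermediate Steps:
Function('K')(v) = Add(-3, Mul(-1, v))
Function('S')(p, h) = Mul(Pow(Add(h, p), -1), Add(45, p)) (Function('S')(p, h) = Mul(Add(45, p), Pow(Add(h, p), -1)) = Mul(Pow(Add(h, p), -1), Add(45, p)))
Pow(Add(-4015174, Function('J')(Function('S')(39, Function('K')(5)), Pow(Add(20, 9), 2))), Rational(1, 2)) = Pow(Add(-4015174, Mul(Mul(Pow(Add(Add(-3, Mul(-1, 5)), 39), -1), Add(45, 39)), Pow(Add(20, 9), 2))), Rational(1, 2)) = Pow(Add(-4015174, Mul(Mul(Pow(Add(Add(-3, -5), 39), -1), 84), Pow(29, 2))), Rational(1, 2)) = Pow(Add(-4015174, Mul(Mul(Pow(Add(-8, 39), -1), 84), 841)), Rational(1, 2)) = Pow(Add(-4015174, Mul(Mul(Pow(31, -1), 84), 841)), Rational(1, 2)) = Pow(Add(-4015174, Mul(Mul(Rational(1, 31), 84), 841)), Rational(1, 2)) = Pow(Add(-4015174, Mul(Rational(84, 31), 841)), Rational(1, 2)) = Pow(Add(-4015174, Rational(70644, 31)), Rational(1, 2)) = Pow(Rational(-124399750, 31), Rational(1, 2)) = Mul(Rational(5, 31), I, Pow(154255690, Rational(1, 2)))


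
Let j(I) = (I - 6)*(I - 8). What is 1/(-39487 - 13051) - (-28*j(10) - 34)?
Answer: 13554803/52538 ≈ 258.00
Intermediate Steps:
j(I) = (-8 + I)*(-6 + I) (j(I) = (-6 + I)*(-8 + I) = (-8 + I)*(-6 + I))
1/(-39487 - 13051) - (-28*j(10) - 34) = 1/(-39487 - 13051) - (-28*(48 + 10**2 - 14*10) - 34) = 1/(-52538) - (-28*(48 + 100 - 140) - 34) = -1/52538 - (-28*8 - 34) = -1/52538 - (-224 - 34) = -1/52538 - 1*(-258) = -1/52538 + 258 = 13554803/52538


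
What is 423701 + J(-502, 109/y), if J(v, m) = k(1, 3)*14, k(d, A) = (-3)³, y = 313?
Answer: 423323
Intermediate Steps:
k(d, A) = -27
J(v, m) = -378 (J(v, m) = -27*14 = -378)
423701 + J(-502, 109/y) = 423701 - 378 = 423323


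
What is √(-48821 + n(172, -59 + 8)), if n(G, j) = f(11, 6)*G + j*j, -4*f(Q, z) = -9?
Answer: I*√45833 ≈ 214.09*I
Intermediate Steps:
f(Q, z) = 9/4 (f(Q, z) = -¼*(-9) = 9/4)
n(G, j) = j² + 9*G/4 (n(G, j) = 9*G/4 + j*j = 9*G/4 + j² = j² + 9*G/4)
√(-48821 + n(172, -59 + 8)) = √(-48821 + ((-59 + 8)² + (9/4)*172)) = √(-48821 + ((-51)² + 387)) = √(-48821 + (2601 + 387)) = √(-48821 + 2988) = √(-45833) = I*√45833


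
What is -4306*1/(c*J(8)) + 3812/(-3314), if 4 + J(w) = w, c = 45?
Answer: -3739061/149130 ≈ -25.072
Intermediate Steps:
J(w) = -4 + w
-4306*1/(c*J(8)) + 3812/(-3314) = -4306*1/(45*(-4 + 8)) + 3812/(-3314) = -4306/(4*45) + 3812*(-1/3314) = -4306/180 - 1906/1657 = -4306*1/180 - 1906/1657 = -2153/90 - 1906/1657 = -3739061/149130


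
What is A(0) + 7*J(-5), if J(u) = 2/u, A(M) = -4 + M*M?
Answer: -34/5 ≈ -6.8000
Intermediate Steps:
A(M) = -4 + M²
A(0) + 7*J(-5) = (-4 + 0²) + 7*(2/(-5)) = (-4 + 0) + 7*(2*(-⅕)) = -4 + 7*(-⅖) = -4 - 14/5 = -34/5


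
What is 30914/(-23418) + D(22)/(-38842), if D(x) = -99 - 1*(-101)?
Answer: -300202106/227400489 ≈ -1.3201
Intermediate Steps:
D(x) = 2 (D(x) = -99 + 101 = 2)
30914/(-23418) + D(22)/(-38842) = 30914/(-23418) + 2/(-38842) = 30914*(-1/23418) + 2*(-1/38842) = -15457/11709 - 1/19421 = -300202106/227400489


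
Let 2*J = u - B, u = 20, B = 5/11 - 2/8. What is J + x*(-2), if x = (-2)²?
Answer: 167/88 ≈ 1.8977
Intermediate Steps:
B = 9/44 (B = 5*(1/11) - 2*⅛ = 5/11 - ¼ = 9/44 ≈ 0.20455)
x = 4
J = 871/88 (J = (20 - 1*9/44)/2 = (20 - 9/44)/2 = (½)*(871/44) = 871/88 ≈ 9.8977)
J + x*(-2) = 871/88 + 4*(-2) = 871/88 - 8 = 167/88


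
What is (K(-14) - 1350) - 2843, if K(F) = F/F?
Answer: -4192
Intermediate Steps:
K(F) = 1
(K(-14) - 1350) - 2843 = (1 - 1350) - 2843 = -1349 - 2843 = -4192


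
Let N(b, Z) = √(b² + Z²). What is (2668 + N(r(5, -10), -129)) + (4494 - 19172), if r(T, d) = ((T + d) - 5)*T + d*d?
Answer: -12010 + √19141 ≈ -11872.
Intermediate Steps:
r(T, d) = d² + T*(-5 + T + d) (r(T, d) = (-5 + T + d)*T + d² = T*(-5 + T + d) + d² = d² + T*(-5 + T + d))
N(b, Z) = √(Z² + b²)
(2668 + N(r(5, -10), -129)) + (4494 - 19172) = (2668 + √((-129)² + (5² + (-10)² - 5*5 + 5*(-10))²)) + (4494 - 19172) = (2668 + √(16641 + (25 + 100 - 25 - 50)²)) - 14678 = (2668 + √(16641 + 50²)) - 14678 = (2668 + √(16641 + 2500)) - 14678 = (2668 + √19141) - 14678 = -12010 + √19141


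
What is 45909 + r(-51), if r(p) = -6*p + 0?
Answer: 46215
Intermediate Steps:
r(p) = -6*p
45909 + r(-51) = 45909 - 6*(-51) = 45909 + 306 = 46215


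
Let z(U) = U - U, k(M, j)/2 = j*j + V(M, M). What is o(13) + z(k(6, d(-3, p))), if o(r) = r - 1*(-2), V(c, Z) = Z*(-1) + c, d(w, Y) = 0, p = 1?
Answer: 15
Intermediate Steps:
V(c, Z) = c - Z (V(c, Z) = -Z + c = c - Z)
k(M, j) = 2*j**2 (k(M, j) = 2*(j*j + (M - M)) = 2*(j**2 + 0) = 2*j**2)
z(U) = 0
o(r) = 2 + r (o(r) = r + 2 = 2 + r)
o(13) + z(k(6, d(-3, p))) = (2 + 13) + 0 = 15 + 0 = 15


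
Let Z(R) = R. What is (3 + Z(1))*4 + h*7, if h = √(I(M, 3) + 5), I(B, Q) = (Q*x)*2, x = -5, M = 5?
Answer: 16 + 35*I ≈ 16.0 + 35.0*I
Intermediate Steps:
I(B, Q) = -10*Q (I(B, Q) = (Q*(-5))*2 = -5*Q*2 = -10*Q)
h = 5*I (h = √(-10*3 + 5) = √(-30 + 5) = √(-25) = 5*I ≈ 5.0*I)
(3 + Z(1))*4 + h*7 = (3 + 1)*4 + (5*I)*7 = 4*4 + 35*I = 16 + 35*I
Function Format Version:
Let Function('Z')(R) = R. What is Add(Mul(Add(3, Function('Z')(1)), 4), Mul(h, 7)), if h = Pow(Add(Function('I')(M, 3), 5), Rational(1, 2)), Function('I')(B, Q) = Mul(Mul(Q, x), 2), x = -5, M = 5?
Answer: Add(16, Mul(35, I)) ≈ Add(16.000, Mul(35.000, I))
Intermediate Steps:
Function('I')(B, Q) = Mul(-10, Q) (Function('I')(B, Q) = Mul(Mul(Q, -5), 2) = Mul(Mul(-5, Q), 2) = Mul(-10, Q))
h = Mul(5, I) (h = Pow(Add(Mul(-10, 3), 5), Rational(1, 2)) = Pow(Add(-30, 5), Rational(1, 2)) = Pow(-25, Rational(1, 2)) = Mul(5, I) ≈ Mul(5.0000, I))
Add(Mul(Add(3, Function('Z')(1)), 4), Mul(h, 7)) = Add(Mul(Add(3, 1), 4), Mul(Mul(5, I), 7)) = Add(Mul(4, 4), Mul(35, I)) = Add(16, Mul(35, I))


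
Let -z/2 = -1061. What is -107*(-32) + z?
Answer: 5546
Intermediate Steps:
z = 2122 (z = -2*(-1061) = 2122)
-107*(-32) + z = -107*(-32) + 2122 = 3424 + 2122 = 5546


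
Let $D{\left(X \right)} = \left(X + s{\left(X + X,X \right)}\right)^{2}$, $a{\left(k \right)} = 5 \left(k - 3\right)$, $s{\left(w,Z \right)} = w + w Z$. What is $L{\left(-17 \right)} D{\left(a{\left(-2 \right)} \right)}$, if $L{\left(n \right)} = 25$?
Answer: $34515625$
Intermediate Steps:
$s{\left(w,Z \right)} = w + Z w$
$a{\left(k \right)} = -15 + 5 k$ ($a{\left(k \right)} = 5 \left(-3 + k\right) = -15 + 5 k$)
$D{\left(X \right)} = \left(X + 2 X \left(1 + X\right)\right)^{2}$ ($D{\left(X \right)} = \left(X + \left(X + X\right) \left(1 + X\right)\right)^{2} = \left(X + 2 X \left(1 + X\right)\right)^{2}$)
$L{\left(-17 \right)} D{\left(a{\left(-2 \right)} \right)} = 25 \left(-15 + 5 \left(-2\right)\right)^{2} \left(3 + 2 \left(-15 + 5 \left(-2\right)\right)\right)^{2} = 25 \left(-15 - 10\right)^{2} \left(3 + 2 \left(-15 - 10\right)\right)^{2} = 25 \left(-25\right)^{2} \left(3 + 2 \left(-25\right)\right)^{2} = 25 \cdot 625 \left(3 - 50\right)^{2} = 25 \cdot 625 \left(-47\right)^{2} = 25 \cdot 625 \cdot 2209 = 25 \cdot 1380625 = 34515625$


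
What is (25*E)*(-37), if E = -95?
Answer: 87875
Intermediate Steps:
(25*E)*(-37) = (25*(-95))*(-37) = -2375*(-37) = 87875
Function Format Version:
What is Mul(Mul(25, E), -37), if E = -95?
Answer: 87875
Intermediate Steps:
Mul(Mul(25, E), -37) = Mul(Mul(25, -95), -37) = Mul(-2375, -37) = 87875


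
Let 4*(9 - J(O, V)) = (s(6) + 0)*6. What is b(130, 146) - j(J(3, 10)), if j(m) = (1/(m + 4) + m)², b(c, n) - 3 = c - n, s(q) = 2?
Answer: -5021/100 ≈ -50.210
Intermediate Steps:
J(O, V) = 6 (J(O, V) = 9 - (2 + 0)*6/4 = 9 - 6/2 = 9 - ¼*12 = 9 - 3 = 6)
b(c, n) = 3 + c - n (b(c, n) = 3 + (c - n) = 3 + c - n)
j(m) = (m + 1/(4 + m))² (j(m) = (1/(4 + m) + m)² = (m + 1/(4 + m))²)
b(130, 146) - j(J(3, 10)) = (3 + 130 - 1*146) - (1 + 6² + 4*6)²/(4 + 6)² = (3 + 130 - 146) - (1 + 36 + 24)²/10² = -13 - 61²/100 = -13 - 3721/100 = -5021/100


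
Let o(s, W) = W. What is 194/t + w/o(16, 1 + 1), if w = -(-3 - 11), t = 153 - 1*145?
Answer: 125/4 ≈ 31.250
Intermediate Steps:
t = 8 (t = 153 - 145 = 8)
w = 14 (w = -1*(-14) = 14)
194/t + w/o(16, 1 + 1) = 194/8 + 14/(1 + 1) = 194*(⅛) + 14/2 = 97/4 + 14*(½) = 97/4 + 7 = 125/4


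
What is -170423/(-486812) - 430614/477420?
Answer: -10688726159/19367815420 ≈ -0.55188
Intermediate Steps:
-170423/(-486812) - 430614/477420 = -170423*(-1/486812) - 430614*1/477420 = 170423/486812 - 71769/79570 = -10688726159/19367815420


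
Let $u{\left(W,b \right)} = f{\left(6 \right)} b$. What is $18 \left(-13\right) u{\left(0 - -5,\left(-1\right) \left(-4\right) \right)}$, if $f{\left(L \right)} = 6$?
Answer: $-5616$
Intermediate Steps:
$u{\left(W,b \right)} = 6 b$
$18 \left(-13\right) u{\left(0 - -5,\left(-1\right) \left(-4\right) \right)} = 18 \left(-13\right) 6 \left(\left(-1\right) \left(-4\right)\right) = - 234 \cdot 6 \cdot 4 = \left(-234\right) 24 = -5616$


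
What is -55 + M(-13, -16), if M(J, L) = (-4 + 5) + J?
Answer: -67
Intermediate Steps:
M(J, L) = 1 + J
-55 + M(-13, -16) = -55 + (1 - 13) = -55 - 12 = -67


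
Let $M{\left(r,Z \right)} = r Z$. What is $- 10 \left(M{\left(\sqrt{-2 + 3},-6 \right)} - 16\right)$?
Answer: $220$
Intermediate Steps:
$M{\left(r,Z \right)} = Z r$
$- 10 \left(M{\left(\sqrt{-2 + 3},-6 \right)} - 16\right) = - 10 \left(- 6 \sqrt{-2 + 3} - 16\right) = - 10 \left(- 6 \sqrt{1} - 16\right) = - 10 \left(\left(-6\right) 1 - 16\right) = - 10 \left(-6 - 16\right) = \left(-10\right) \left(-22\right) = 220$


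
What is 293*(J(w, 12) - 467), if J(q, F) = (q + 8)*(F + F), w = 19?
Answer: 53033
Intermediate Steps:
J(q, F) = 2*F*(8 + q) (J(q, F) = (8 + q)*(2*F) = 2*F*(8 + q))
293*(J(w, 12) - 467) = 293*(2*12*(8 + 19) - 467) = 293*(2*12*27 - 467) = 293*(648 - 467) = 293*181 = 53033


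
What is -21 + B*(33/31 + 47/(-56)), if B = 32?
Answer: -2993/217 ≈ -13.793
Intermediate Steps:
-21 + B*(33/31 + 47/(-56)) = -21 + 32*(33/31 + 47/(-56)) = -21 + 32*(33*(1/31) + 47*(-1/56)) = -21 + 32*(33/31 - 47/56) = -21 + 32*(391/1736) = -21 + 1564/217 = -2993/217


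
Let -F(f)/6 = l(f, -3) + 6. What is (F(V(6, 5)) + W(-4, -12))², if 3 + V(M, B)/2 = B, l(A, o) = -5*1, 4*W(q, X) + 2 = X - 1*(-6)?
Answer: 64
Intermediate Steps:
W(q, X) = 1 + X/4 (W(q, X) = -½ + (X - 1*(-6))/4 = -½ + (X + 6)/4 = -½ + (6 + X)/4 = -½ + (3/2 + X/4) = 1 + X/4)
l(A, o) = -5
V(M, B) = -6 + 2*B
F(f) = -6 (F(f) = -6*(-5 + 6) = -6*1 = -6)
(F(V(6, 5)) + W(-4, -12))² = (-6 + (1 + (¼)*(-12)))² = (-6 + (1 - 3))² = (-6 - 2)² = (-8)² = 64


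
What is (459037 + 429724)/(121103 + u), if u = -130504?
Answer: -888761/9401 ≈ -94.539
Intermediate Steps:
(459037 + 429724)/(121103 + u) = (459037 + 429724)/(121103 - 130504) = 888761/(-9401) = 888761*(-1/9401) = -888761/9401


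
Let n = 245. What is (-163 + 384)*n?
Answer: 54145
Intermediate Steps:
(-163 + 384)*n = (-163 + 384)*245 = 221*245 = 54145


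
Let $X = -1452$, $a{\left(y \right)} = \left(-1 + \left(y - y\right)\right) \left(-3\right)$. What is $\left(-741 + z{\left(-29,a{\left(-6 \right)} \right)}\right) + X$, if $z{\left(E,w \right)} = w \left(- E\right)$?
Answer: $-2106$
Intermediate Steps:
$a{\left(y \right)} = 3$ ($a{\left(y \right)} = \left(-1 + 0\right) \left(-3\right) = \left(-1\right) \left(-3\right) = 3$)
$z{\left(E,w \right)} = - E w$
$\left(-741 + z{\left(-29,a{\left(-6 \right)} \right)}\right) + X = \left(-741 - \left(-29\right) 3\right) - 1452 = \left(-741 + 87\right) - 1452 = -654 - 1452 = -2106$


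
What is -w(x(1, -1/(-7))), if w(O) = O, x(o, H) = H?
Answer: -⅐ ≈ -0.14286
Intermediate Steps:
-w(x(1, -1/(-7))) = -(-1)/(-7) = -(-1)*(-1)/7 = -1*⅐ = -⅐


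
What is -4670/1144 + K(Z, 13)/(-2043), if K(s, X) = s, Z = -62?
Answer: -4734941/1168596 ≈ -4.0518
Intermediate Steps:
-4670/1144 + K(Z, 13)/(-2043) = -4670/1144 - 62/(-2043) = -4670*1/1144 - 62*(-1/2043) = -2335/572 + 62/2043 = -4734941/1168596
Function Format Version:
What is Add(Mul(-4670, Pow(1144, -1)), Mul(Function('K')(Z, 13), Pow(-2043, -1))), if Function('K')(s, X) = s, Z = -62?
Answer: Rational(-4734941, 1168596) ≈ -4.0518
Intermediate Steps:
Add(Mul(-4670, Pow(1144, -1)), Mul(Function('K')(Z, 13), Pow(-2043, -1))) = Add(Mul(-4670, Pow(1144, -1)), Mul(-62, Pow(-2043, -1))) = Add(Mul(-4670, Rational(1, 1144)), Mul(-62, Rational(-1, 2043))) = Add(Rational(-2335, 572), Rational(62, 2043)) = Rational(-4734941, 1168596)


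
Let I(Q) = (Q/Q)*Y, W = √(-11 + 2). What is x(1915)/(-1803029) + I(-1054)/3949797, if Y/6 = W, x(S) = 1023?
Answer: -1023/1803029 + 6*I/1316599 ≈ -0.00056738 + 4.5572e-6*I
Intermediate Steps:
W = 3*I (W = √(-9) = 3*I ≈ 3.0*I)
Y = 18*I (Y = 6*(3*I) = 18*I ≈ 18.0*I)
I(Q) = 18*I (I(Q) = (Q/Q)*(18*I) = 1*(18*I) = 18*I)
x(1915)/(-1803029) + I(-1054)/3949797 = 1023/(-1803029) + (18*I)/3949797 = 1023*(-1/1803029) + (18*I)*(1/3949797) = -1023/1803029 + 6*I/1316599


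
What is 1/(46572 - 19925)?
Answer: 1/26647 ≈ 3.7528e-5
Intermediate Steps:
1/(46572 - 19925) = 1/26647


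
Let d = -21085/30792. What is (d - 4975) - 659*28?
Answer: -721385269/30792 ≈ -23428.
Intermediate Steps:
d = -21085/30792 (d = -21085*1/30792 = -21085/30792 ≈ -0.68476)
(d - 4975) - 659*28 = (-21085/30792 - 4975) - 659*28 = -153211285/30792 - 18452 = -721385269/30792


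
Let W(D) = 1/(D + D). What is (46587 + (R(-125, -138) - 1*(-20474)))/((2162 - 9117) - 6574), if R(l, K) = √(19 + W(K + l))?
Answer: -67061/13529 - √5256318/7116254 ≈ -4.9572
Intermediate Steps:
W(D) = 1/(2*D)
R(l, K) = √(19 + 1/(2*(K + l)))
(46587 + (R(-125, -138) - 1*(-20474)))/((2162 - 9117) - 6574) = (46587 + (√(19 + 1/(2*(-138 - 125))) - 1*(-20474)))/((2162 - 9117) - 6574) = (46587 + (√(19 + (½)/(-263)) + 20474))/(-6955 - 6574) = (46587 + (√(19 + (½)*(-1/263)) + 20474))/(-13529) = (46587 + (√(19 - 1/526) + 20474))*(-1/13529) = (46587 + (√(9993/526) + 20474))*(-1/13529) = (46587 + (√5256318/526 + 20474))*(-1/13529) = (46587 + (20474 + √5256318/526))*(-1/13529) = (67061 + √5256318/526)*(-1/13529) = -67061/13529 - √5256318/7116254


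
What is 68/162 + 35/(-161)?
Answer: 377/1863 ≈ 0.20236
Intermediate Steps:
68/162 + 35/(-161) = 68*(1/162) + 35*(-1/161) = 34/81 - 5/23 = 377/1863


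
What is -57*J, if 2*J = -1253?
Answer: 71421/2 ≈ 35711.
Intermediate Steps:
J = -1253/2 (J = (½)*(-1253) = -1253/2 ≈ -626.50)
-57*J = -57*(-1253/2) = 71421/2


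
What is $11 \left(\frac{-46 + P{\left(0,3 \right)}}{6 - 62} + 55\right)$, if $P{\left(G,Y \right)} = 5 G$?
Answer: $\frac{17193}{28} \approx 614.04$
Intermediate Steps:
$11 \left(\frac{-46 + P{\left(0,3 \right)}}{6 - 62} + 55\right) = 11 \left(\frac{-46 + 5 \cdot 0}{6 - 62} + 55\right) = 11 \left(\frac{-46 + 0}{-56} + 55\right) = 11 \left(\left(-46\right) \left(- \frac{1}{56}\right) + 55\right) = 11 \left(\frac{23}{28} + 55\right) = 11 \cdot \frac{1563}{28} = \frac{17193}{28}$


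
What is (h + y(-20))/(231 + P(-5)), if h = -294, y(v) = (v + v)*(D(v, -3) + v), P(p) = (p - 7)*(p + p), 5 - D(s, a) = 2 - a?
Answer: 506/351 ≈ 1.4416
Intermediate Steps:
D(s, a) = 3 + a (D(s, a) = 5 - (2 - a) = 5 + (-2 + a) = 3 + a)
P(p) = 2*p*(-7 + p) (P(p) = (-7 + p)*(2*p) = 2*p*(-7 + p))
y(v) = 2*v² (y(v) = (v + v)*((3 - 3) + v) = (2*v)*(0 + v) = (2*v)*v = 2*v²)
(h + y(-20))/(231 + P(-5)) = (-294 + 2*(-20)²)/(231 + 2*(-5)*(-7 - 5)) = (-294 + 2*400)/(231 + 2*(-5)*(-12)) = (-294 + 800)/(231 + 120) = 506/351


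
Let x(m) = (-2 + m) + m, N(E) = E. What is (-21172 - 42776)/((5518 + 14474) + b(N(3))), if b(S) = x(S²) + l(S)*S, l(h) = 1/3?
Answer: -63948/20009 ≈ -3.1960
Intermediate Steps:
l(h) = ⅓
x(m) = -2 + 2*m
b(S) = -2 + 2*S² + S/3 (b(S) = (-2 + 2*S²) + S/3 = -2 + 2*S² + S/3)
(-21172 - 42776)/((5518 + 14474) + b(N(3))) = (-21172 - 42776)/((5518 + 14474) + (-2 + 2*3² + (⅓)*3)) = -63948/(19992 + (-2 + 2*9 + 1)) = -63948/(19992 + (-2 + 18 + 1)) = -63948/(19992 + 17) = -63948/20009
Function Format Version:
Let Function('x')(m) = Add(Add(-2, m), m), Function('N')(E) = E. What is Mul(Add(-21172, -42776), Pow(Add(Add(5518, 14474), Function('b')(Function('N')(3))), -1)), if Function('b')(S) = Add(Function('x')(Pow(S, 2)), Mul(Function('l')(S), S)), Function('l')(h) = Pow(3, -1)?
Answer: Rational(-63948, 20009) ≈ -3.1960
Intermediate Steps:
Function('l')(h) = Rational(1, 3)
Function('x')(m) = Add(-2, Mul(2, m))
Function('b')(S) = Add(-2, Mul(2, Pow(S, 2)), Mul(Rational(1, 3), S)) (Function('b')(S) = Add(Add(-2, Mul(2, Pow(S, 2))), Mul(Rational(1, 3), S)) = Add(-2, Mul(2, Pow(S, 2)), Mul(Rational(1, 3), S)))
Mul(Add(-21172, -42776), Pow(Add(Add(5518, 14474), Function('b')(Function('N')(3))), -1)) = Mul(Add(-21172, -42776), Pow(Add(Add(5518, 14474), Add(-2, Mul(2, Pow(3, 2)), Mul(Rational(1, 3), 3))), -1)) = Mul(-63948, Pow(Add(19992, Add(-2, Mul(2, 9), 1)), -1)) = Mul(-63948, Pow(Add(19992, Add(-2, 18, 1)), -1)) = Mul(-63948, Pow(Add(19992, 17), -1)) = Mul(-63948, Pow(20009, -1)) = Mul(-63948, Rational(1, 20009)) = Rational(-63948, 20009)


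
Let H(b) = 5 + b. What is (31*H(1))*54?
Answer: 10044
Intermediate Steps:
(31*H(1))*54 = (31*(5 + 1))*54 = (31*6)*54 = 186*54 = 10044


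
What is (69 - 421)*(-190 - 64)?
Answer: 89408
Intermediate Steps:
(69 - 421)*(-190 - 64) = -352*(-254) = 89408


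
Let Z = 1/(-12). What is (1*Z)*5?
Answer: -5/12 ≈ -0.41667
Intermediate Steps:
Z = -1/12 ≈ -0.083333
(1*Z)*5 = (1*(-1/12))*5 = -1/12*5 = -5/12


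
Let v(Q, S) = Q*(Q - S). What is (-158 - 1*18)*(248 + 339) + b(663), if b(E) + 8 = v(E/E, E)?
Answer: -103982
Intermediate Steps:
b(E) = -7 - E (b(E) = -8 + (E/E)*(E/E - E) = -8 + 1*(1 - E) = -8 + (1 - E) = -7 - E)
(-158 - 1*18)*(248 + 339) + b(663) = (-158 - 1*18)*(248 + 339) + (-7 - 1*663) = (-158 - 18)*587 + (-7 - 663) = -176*587 - 670 = -103312 - 670 = -103982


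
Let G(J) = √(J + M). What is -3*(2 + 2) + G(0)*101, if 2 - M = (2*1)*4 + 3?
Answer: -12 + 303*I ≈ -12.0 + 303.0*I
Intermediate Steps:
M = -9 (M = 2 - ((2*1)*4 + 3) = 2 - (2*4 + 3) = 2 - (8 + 3) = 2 - 1*11 = 2 - 11 = -9)
G(J) = √(-9 + J) (G(J) = √(J - 9) = √(-9 + J))
-3*(2 + 2) + G(0)*101 = -3*(2 + 2) + √(-9 + 0)*101 = -3*4 + √(-9)*101 = -12 + (3*I)*101 = -12 + 303*I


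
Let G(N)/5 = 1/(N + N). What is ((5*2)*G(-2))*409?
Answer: -10225/2 ≈ -5112.5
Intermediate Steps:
G(N) = 5/(2*N) (G(N) = 5/(N + N) = 5/((2*N)) = 5*(1/(2*N)) = 5/(2*N))
((5*2)*G(-2))*409 = ((5*2)*((5/2)/(-2)))*409 = (10*((5/2)*(-1/2)))*409 = (10*(-5/4))*409 = -25/2*409 = -10225/2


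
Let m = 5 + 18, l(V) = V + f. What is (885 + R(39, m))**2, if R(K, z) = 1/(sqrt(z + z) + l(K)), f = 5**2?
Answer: 6423653425321/8201250 - 1792157*sqrt(46)/4100625 ≈ 7.8325e+5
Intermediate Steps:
f = 25
l(V) = 25 + V (l(V) = V + 25 = 25 + V)
m = 23
R(K, z) = 1/(25 + K + sqrt(2)*sqrt(z)) (R(K, z) = 1/(sqrt(z + z) + (25 + K)) = 1/(sqrt(2*z) + (25 + K)) = 1/(sqrt(2)*sqrt(z) + (25 + K)) = 1/(25 + K + sqrt(2)*sqrt(z)))
(885 + R(39, m))**2 = (885 + 1/(25 + 39 + sqrt(2)*sqrt(23)))**2 = (885 + 1/(25 + 39 + sqrt(46)))**2 = (885 + 1/(64 + sqrt(46)))**2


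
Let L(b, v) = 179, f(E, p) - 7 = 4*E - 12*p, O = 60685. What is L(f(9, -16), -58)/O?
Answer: 179/60685 ≈ 0.0029497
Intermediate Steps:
f(E, p) = 7 - 12*p + 4*E (f(E, p) = 7 + (4*E - 12*p) = 7 + (-12*p + 4*E) = 7 - 12*p + 4*E)
L(f(9, -16), -58)/O = 179/60685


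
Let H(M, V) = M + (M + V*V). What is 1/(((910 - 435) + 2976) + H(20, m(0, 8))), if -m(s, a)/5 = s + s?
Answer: 1/3491 ≈ 0.00028645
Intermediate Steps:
m(s, a) = -10*s (m(s, a) = -5*(s + s) = -10*s)
H(M, V) = V² + 2*M (H(M, V) = M + (M + V²) = V² + 2*M)
1/(((910 - 435) + 2976) + H(20, m(0, 8))) = 1/(((910 - 435) + 2976) + ((-10*0)² + 2*20)) = 1/((475 + 2976) + (0² + 40)) = 1/(3451 + (0 + 40)) = 1/(3451 + 40) = 1/3491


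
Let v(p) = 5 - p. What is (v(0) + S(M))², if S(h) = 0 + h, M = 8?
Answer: 169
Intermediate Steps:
S(h) = h
(v(0) + S(M))² = ((5 - 1*0) + 8)² = ((5 + 0) + 8)² = (5 + 8)² = 13² = 169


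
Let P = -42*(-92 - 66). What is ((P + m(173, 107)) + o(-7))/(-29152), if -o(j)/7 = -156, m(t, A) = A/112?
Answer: -865643/3265024 ≈ -0.26513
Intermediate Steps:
m(t, A) = A/112 (m(t, A) = A*(1/112) = A/112)
o(j) = 1092 (o(j) = -7*(-156) = 1092)
P = 6636 (P = -42*(-158) = 6636)
((P + m(173, 107)) + o(-7))/(-29152) = ((6636 + (1/112)*107) + 1092)/(-29152) = ((6636 + 107/112) + 1092)*(-1/29152) = (743339/112 + 1092)*(-1/29152) = (865643/112)*(-1/29152) = -865643/3265024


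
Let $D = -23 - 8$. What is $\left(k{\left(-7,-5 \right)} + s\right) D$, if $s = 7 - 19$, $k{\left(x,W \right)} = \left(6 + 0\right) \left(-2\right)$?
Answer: $744$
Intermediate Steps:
$D = -31$ ($D = -23 - 8 = -31$)
$k{\left(x,W \right)} = -12$ ($k{\left(x,W \right)} = 6 \left(-2\right) = -12$)
$s = -12$ ($s = 7 - 19 = -12$)
$\left(k{\left(-7,-5 \right)} + s\right) D = \left(-12 - 12\right) \left(-31\right) = \left(-24\right) \left(-31\right) = 744$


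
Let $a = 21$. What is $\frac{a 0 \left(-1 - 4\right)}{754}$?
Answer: $0$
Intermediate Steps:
$\frac{a 0 \left(-1 - 4\right)}{754} = \frac{21 \cdot 0 \left(-1 - 4\right)}{754} = 21 \cdot 0 \left(-5\right) \frac{1}{754} = 21 \cdot 0 \cdot \frac{1}{754} = 0 \cdot \frac{1}{754} = 0$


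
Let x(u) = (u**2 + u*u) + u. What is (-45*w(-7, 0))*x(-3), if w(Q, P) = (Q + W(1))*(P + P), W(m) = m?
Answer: 0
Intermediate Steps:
w(Q, P) = 2*P*(1 + Q) (w(Q, P) = (Q + 1)*(P + P) = (1 + Q)*(2*P) = 2*P*(1 + Q))
x(u) = u + 2*u**2 (x(u) = (u**2 + u**2) + u = 2*u**2 + u = u + 2*u**2)
(-45*w(-7, 0))*x(-3) = (-90*0*(1 - 7))*(-3*(1 + 2*(-3))) = (-90*0*(-6))*(-3*(1 - 6)) = (-45*0)*(-3*(-5)) = 0*15 = 0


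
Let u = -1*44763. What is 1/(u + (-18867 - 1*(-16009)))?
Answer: -1/47621 ≈ -2.0999e-5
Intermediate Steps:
u = -44763
1/(u + (-18867 - 1*(-16009))) = 1/(-44763 + (-18867 - 1*(-16009))) = 1/(-44763 + (-18867 + 16009)) = 1/(-44763 - 2858) = 1/(-47621) = -1/47621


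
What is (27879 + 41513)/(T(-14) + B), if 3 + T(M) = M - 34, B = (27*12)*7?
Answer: 69392/2217 ≈ 31.300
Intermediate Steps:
B = 2268 (B = 324*7 = 2268)
T(M) = -37 + M (T(M) = -3 + (M - 34) = -3 + (-34 + M) = -37 + M)
(27879 + 41513)/(T(-14) + B) = (27879 + 41513)/((-37 - 14) + 2268) = 69392/(-51 + 2268) = 69392/2217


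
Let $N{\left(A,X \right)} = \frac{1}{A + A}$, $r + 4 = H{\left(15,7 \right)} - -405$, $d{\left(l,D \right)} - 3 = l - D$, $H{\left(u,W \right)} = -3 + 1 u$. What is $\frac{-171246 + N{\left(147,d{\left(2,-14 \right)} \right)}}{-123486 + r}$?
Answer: $\frac{50346323}{36183462} \approx 1.3914$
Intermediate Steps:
$H{\left(u,W \right)} = -3 + u$
$d{\left(l,D \right)} = 3 + l - D$ ($d{\left(l,D \right)} = 3 - \left(D - l\right) = 3 + l - D$)
$r = 413$ ($r = -4 + \left(\left(-3 + 15\right) - -405\right) = -4 + \left(12 + 405\right) = -4 + 417 = 413$)
$N{\left(A,X \right)} = \frac{1}{2 A}$
$\frac{-171246 + N{\left(147,d{\left(2,-14 \right)} \right)}}{-123486 + r} = \frac{-171246 + \frac{1}{2 \cdot 147}}{-123486 + 413} = \frac{-171246 + \frac{1}{2} \cdot \frac{1}{147}}{-123073} = \left(-171246 + \frac{1}{294}\right) \left(- \frac{1}{123073}\right) = \left(- \frac{50346323}{294}\right) \left(- \frac{1}{123073}\right) = \frac{50346323}{36183462}$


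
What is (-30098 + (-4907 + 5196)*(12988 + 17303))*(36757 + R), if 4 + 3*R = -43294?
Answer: 584272518973/3 ≈ 1.9476e+11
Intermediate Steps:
R = -43298/3 (R = -4/3 + (⅓)*(-43294) = -4/3 - 43294/3 = -43298/3 ≈ -14433.)
(-30098 + (-4907 + 5196)*(12988 + 17303))*(36757 + R) = (-30098 + (-4907 + 5196)*(12988 + 17303))*(36757 - 43298/3) = (-30098 + 289*30291)*(66973/3) = (-30098 + 8754099)*(66973/3) = 8724001*(66973/3) = 584272518973/3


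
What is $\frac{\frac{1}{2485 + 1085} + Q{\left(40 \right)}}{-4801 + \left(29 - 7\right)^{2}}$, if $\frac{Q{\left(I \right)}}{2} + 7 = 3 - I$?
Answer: $\frac{314159}{15411690} \approx 0.020384$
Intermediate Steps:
$Q{\left(I \right)} = -8 - 2 I$ ($Q{\left(I \right)} = -14 + 2 \left(3 - I\right) = -14 - \left(-6 + 2 I\right) = -8 - 2 I$)
$\frac{\frac{1}{2485 + 1085} + Q{\left(40 \right)}}{-4801 + \left(29 - 7\right)^{2}} = \frac{\frac{1}{2485 + 1085} - 88}{-4801 + \left(29 - 7\right)^{2}} = \frac{\frac{1}{3570} - 88}{-4801 + 22^{2}} = \frac{\frac{1}{3570} - 88}{-4801 + 484} = - \frac{314159}{3570 \left(-4317\right)} = \left(- \frac{314159}{3570}\right) \left(- \frac{1}{4317}\right) = \frac{314159}{15411690}$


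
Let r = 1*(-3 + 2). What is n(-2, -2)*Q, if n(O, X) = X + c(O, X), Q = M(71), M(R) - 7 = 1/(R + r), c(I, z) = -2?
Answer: -982/35 ≈ -28.057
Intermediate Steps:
r = -1 (r = 1*(-1) = -1)
M(R) = 7 + 1/(-1 + R) (M(R) = 7 + 1/(R - 1) = 7 + 1/(-1 + R))
Q = 491/70 (Q = (-6 + 7*71)/(-1 + 71) = (-6 + 497)/70 = (1/70)*491 = 491/70 ≈ 7.0143)
n(O, X) = -2 + X (n(O, X) = X - 2 = -2 + X)
n(-2, -2)*Q = (-2 - 2)*(491/70) = -4*491/70 = -982/35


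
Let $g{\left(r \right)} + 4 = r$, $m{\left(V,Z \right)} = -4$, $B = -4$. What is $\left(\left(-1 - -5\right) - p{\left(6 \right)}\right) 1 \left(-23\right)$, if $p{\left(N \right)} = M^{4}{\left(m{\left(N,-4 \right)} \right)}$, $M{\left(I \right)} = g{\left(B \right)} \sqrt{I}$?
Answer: $1507236$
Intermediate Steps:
$g{\left(r \right)} = -4 + r$
$M{\left(I \right)} = - 8 \sqrt{I}$ ($M{\left(I \right)} = \left(-4 - 4\right) \sqrt{I} = - 8 \sqrt{I}$)
$p{\left(N \right)} = 65536$ ($p{\left(N \right)} = \left(- 8 \sqrt{-4}\right)^{4} = \left(- 8 \cdot 2 i\right)^{4} = \left(- 16 i\right)^{4} = 65536$)
$\left(\left(-1 - -5\right) - p{\left(6 \right)}\right) 1 \left(-23\right) = \left(\left(-1 - -5\right) - 65536\right) 1 \left(-23\right) = \left(\left(-1 + 5\right) - 65536\right) 1 \left(-23\right) = \left(4 - 65536\right) 1 \left(-23\right) = \left(-65532\right) 1 \left(-23\right) = \left(-65532\right) \left(-23\right) = 1507236$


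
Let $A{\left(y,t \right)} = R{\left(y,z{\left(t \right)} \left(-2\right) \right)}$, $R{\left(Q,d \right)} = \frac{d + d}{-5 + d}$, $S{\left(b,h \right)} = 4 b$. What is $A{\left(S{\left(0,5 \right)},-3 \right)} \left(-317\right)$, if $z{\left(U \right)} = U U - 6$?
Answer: $- \frac{3804}{11} \approx -345.82$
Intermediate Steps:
$z{\left(U \right)} = -6 + U^{2}$ ($z{\left(U \right)} = U^{2} - 6 = -6 + U^{2}$)
$R{\left(Q,d \right)} = \frac{2 d}{-5 + d}$
$A{\left(y,t \right)} = \frac{2 \left(12 - 2 t^{2}\right)}{7 - 2 t^{2}}$ ($A{\left(y,t \right)} = \frac{2 \left(-6 + t^{2}\right) \left(-2\right)}{-5 + \left(-6 + t^{2}\right) \left(-2\right)} = \frac{2 \left(12 - 2 t^{2}\right)}{-5 - \left(-12 + 2 t^{2}\right)} = \frac{2 \left(12 - 2 t^{2}\right)}{7 - 2 t^{2}}$)
$A{\left(S{\left(0,5 \right)},-3 \right)} \left(-317\right) = \frac{4 \left(-6 + \left(-3\right)^{2}\right)}{-7 + 2 \left(-3\right)^{2}} \left(-317\right) = \frac{4 \left(-6 + 9\right)}{-7 + 2 \cdot 9} \left(-317\right) = 4 \frac{1}{-7 + 18} \cdot 3 \left(-317\right) = 4 \cdot \frac{1}{11} \cdot 3 \left(-317\right) = \frac{12}{11} \left(-317\right) = - \frac{3804}{11}$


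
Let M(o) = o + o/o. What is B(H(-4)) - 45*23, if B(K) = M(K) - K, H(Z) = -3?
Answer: -1034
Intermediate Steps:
M(o) = 1 + o (M(o) = o + 1 = 1 + o)
B(K) = 1 (B(K) = (1 + K) - K = 1)
B(H(-4)) - 45*23 = 1 - 45*23 = 1 - 1035 = -1034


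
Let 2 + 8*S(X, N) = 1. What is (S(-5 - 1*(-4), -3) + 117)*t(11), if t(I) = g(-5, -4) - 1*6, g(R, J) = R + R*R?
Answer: 6545/4 ≈ 1636.3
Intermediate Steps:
g(R, J) = R + R²
S(X, N) = -⅛ (S(X, N) = -¼ + (⅛)*1 = -¼ + ⅛ = -⅛)
t(I) = 14 (t(I) = -5*(1 - 5) - 1*6 = -5*(-4) - 6 = 20 - 6 = 14)
(S(-5 - 1*(-4), -3) + 117)*t(11) = (-⅛ + 117)*14 = (935/8)*14 = 6545/4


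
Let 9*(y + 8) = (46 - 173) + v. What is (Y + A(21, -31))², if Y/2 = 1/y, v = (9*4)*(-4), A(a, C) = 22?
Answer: 56670784/117649 ≈ 481.69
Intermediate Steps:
v = -144 (v = 36*(-4) = -144)
y = -343/9 (y = -8 + ((46 - 173) - 144)/9 = -8 + (-127 - 144)/9 = -8 + (⅑)*(-271) = -8 - 271/9 = -343/9 ≈ -38.111)
Y = -18/343 (Y = 2/(-343/9) = 2*(-9/343) = -18/343 ≈ -0.052478)
(Y + A(21, -31))² = (-18/343 + 22)² = (7528/343)² = 56670784/117649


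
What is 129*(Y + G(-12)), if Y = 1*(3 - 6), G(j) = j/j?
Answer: -258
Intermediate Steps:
G(j) = 1
Y = -3 (Y = 1*(-3) = -3)
129*(Y + G(-12)) = 129*(-3 + 1) = 129*(-2) = -258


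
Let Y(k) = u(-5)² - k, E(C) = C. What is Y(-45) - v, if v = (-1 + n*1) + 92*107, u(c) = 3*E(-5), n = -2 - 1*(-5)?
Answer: -9576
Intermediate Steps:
n = 3 (n = -2 + 5 = 3)
u(c) = -15 (u(c) = 3*(-5) = -15)
v = 9846 (v = (-1 + 3*1) + 92*107 = (-1 + 3) + 9844 = 2 + 9844 = 9846)
Y(k) = 225 - k (Y(k) = (-15)² - k = 225 - k)
Y(-45) - v = (225 - 1*(-45)) - 1*9846 = (225 + 45) - 9846 = 270 - 9846 = -9576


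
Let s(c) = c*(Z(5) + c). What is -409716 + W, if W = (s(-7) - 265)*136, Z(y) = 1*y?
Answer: -443852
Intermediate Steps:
Z(y) = y
s(c) = c*(5 + c)
W = -34136 (W = (-7*(5 - 7) - 265)*136 = (-7*(-2) - 265)*136 = (14 - 265)*136 = -251*136 = -34136)
-409716 + W = -409716 - 34136 = -443852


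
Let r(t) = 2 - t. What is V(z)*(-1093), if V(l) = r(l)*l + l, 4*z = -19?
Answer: 643777/16 ≈ 40236.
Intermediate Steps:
z = -19/4 (z = (1/4)*(-19) = -19/4 ≈ -4.7500)
V(l) = l + l*(2 - l) (V(l) = (2 - l)*l + l = l*(2 - l) + l = l + l*(2 - l))
V(z)*(-1093) = -19*(3 - 1*(-19/4))/4*(-1093) = -19*(3 + 19/4)/4*(-1093) = -19/4*31/4*(-1093) = -589/16*(-1093) = 643777/16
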